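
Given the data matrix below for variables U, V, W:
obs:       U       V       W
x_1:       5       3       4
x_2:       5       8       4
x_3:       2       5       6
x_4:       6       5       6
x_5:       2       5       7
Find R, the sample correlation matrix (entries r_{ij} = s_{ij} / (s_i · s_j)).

Step 1 — column means:
  mean(U) = (5 + 5 + 2 + 6 + 2) / 5 = 20/5 = 4
  mean(V) = (3 + 8 + 5 + 5 + 5) / 5 = 26/5 = 5.2
  mean(W) = (4 + 4 + 6 + 6 + 7) / 5 = 27/5 = 5.4

Step 2 — sample variances and covariances s[i,j] = (1/(n-1)) · Σ_k (x_{k,i} - mean_i) · (x_{k,j} - mean_j), with n-1 = 4:
  s[U,U] = ((1)·(1) + (1)·(1) + (-2)·(-2) + (2)·(2) + (-2)·(-2)) / 4 = 14/4 = 3.5
  s[U,V] = ((1)·(-2.2) + (1)·(2.8) + (-2)·(-0.2) + (2)·(-0.2) + (-2)·(-0.2)) / 4 = 1/4 = 0.25
  s[U,W] = ((1)·(-1.4) + (1)·(-1.4) + (-2)·(0.6) + (2)·(0.6) + (-2)·(1.6)) / 4 = -6/4 = -1.5
  s[V,V] = ((-2.2)·(-2.2) + (2.8)·(2.8) + (-0.2)·(-0.2) + (-0.2)·(-0.2) + (-0.2)·(-0.2)) / 4 = 12.8/4 = 3.2
  s[V,W] = ((-2.2)·(-1.4) + (2.8)·(-1.4) + (-0.2)·(0.6) + (-0.2)·(0.6) + (-0.2)·(1.6)) / 4 = -1.4/4 = -0.35
  s[W,W] = ((-1.4)·(-1.4) + (-1.4)·(-1.4) + (0.6)·(0.6) + (0.6)·(0.6) + (1.6)·(1.6)) / 4 = 7.2/4 = 1.8
  Sample standard deviations s_i = √(s[i,i]):
  s(U) = √(3.5) = 1.8708
  s(V) = √(3.2) = 1.7889
  s(W) = √(1.8) = 1.3416

Step 3 — r_{ij} = s_{ij} / (s_i · s_j):
  r[U,U] = 1 (diagonal).
  r[U,V] = 0.25 / (1.8708 · 1.7889) = 0.25 / 3.3466 = 0.0747
  r[U,W] = -1.5 / (1.8708 · 1.3416) = -1.5 / 2.51 = -0.5976
  r[V,V] = 1 (diagonal).
  r[V,W] = -0.35 / (1.7889 · 1.3416) = -0.35 / 2.4 = -0.1458
  r[W,W] = 1 (diagonal).

R is symmetric with unit diagonal. Assembling:

R = [[1, 0.0747, -0.5976],
 [0.0747, 1, -0.1458],
 [-0.5976, -0.1458, 1]]


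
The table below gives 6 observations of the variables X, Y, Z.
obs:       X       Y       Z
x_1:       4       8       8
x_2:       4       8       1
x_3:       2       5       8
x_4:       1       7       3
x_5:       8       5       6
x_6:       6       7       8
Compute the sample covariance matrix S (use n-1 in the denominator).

Step 1 — column means:
  mean(X) = (4 + 4 + 2 + 1 + 8 + 6) / 6 = 25/6 = 4.1667
  mean(Y) = (8 + 8 + 5 + 7 + 5 + 7) / 6 = 40/6 = 6.6667
  mean(Z) = (8 + 1 + 8 + 3 + 6 + 8) / 6 = 34/6 = 5.6667

Step 2 — sample covariance S[i,j] = (1/(n-1)) · Σ_k (x_{k,i} - mean_i) · (x_{k,j} - mean_j), with n-1 = 5.
  S[X,X] = ((-0.1667)·(-0.1667) + (-0.1667)·(-0.1667) + (-2.1667)·(-2.1667) + (-3.1667)·(-3.1667) + (3.8333)·(3.8333) + (1.8333)·(1.8333)) / 5 = 32.8333/5 = 6.5667
  S[X,Y] = ((-0.1667)·(1.3333) + (-0.1667)·(1.3333) + (-2.1667)·(-1.6667) + (-3.1667)·(0.3333) + (3.8333)·(-1.6667) + (1.8333)·(0.3333)) / 5 = -3.6667/5 = -0.7333
  S[X,Z] = ((-0.1667)·(2.3333) + (-0.1667)·(-4.6667) + (-2.1667)·(2.3333) + (-3.1667)·(-2.6667) + (3.8333)·(0.3333) + (1.8333)·(2.3333)) / 5 = 9.3333/5 = 1.8667
  S[Y,Y] = ((1.3333)·(1.3333) + (1.3333)·(1.3333) + (-1.6667)·(-1.6667) + (0.3333)·(0.3333) + (-1.6667)·(-1.6667) + (0.3333)·(0.3333)) / 5 = 9.3333/5 = 1.8667
  S[Y,Z] = ((1.3333)·(2.3333) + (1.3333)·(-4.6667) + (-1.6667)·(2.3333) + (0.3333)·(-2.6667) + (-1.6667)·(0.3333) + (0.3333)·(2.3333)) / 5 = -7.6667/5 = -1.5333
  S[Z,Z] = ((2.3333)·(2.3333) + (-4.6667)·(-4.6667) + (2.3333)·(2.3333) + (-2.6667)·(-2.6667) + (0.3333)·(0.3333) + (2.3333)·(2.3333)) / 5 = 45.3333/5 = 9.0667

S is symmetric (S[j,i] = S[i,j]). Assembling:

S = [[6.5667, -0.7333, 1.8667],
 [-0.7333, 1.8667, -1.5333],
 [1.8667, -1.5333, 9.0667]]


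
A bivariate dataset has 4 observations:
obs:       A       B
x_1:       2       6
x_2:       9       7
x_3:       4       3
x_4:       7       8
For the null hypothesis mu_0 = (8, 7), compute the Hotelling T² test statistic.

Step 1 — sample mean vector:
  mean(A) = (2 + 9 + 4 + 7) / 4 = 22/4 = 5.5
  mean(B) = (6 + 7 + 3 + 8) / 4 = 24/4 = 6
  x̄ = (5.5, 6),  deviation x̄ - mu_0 = (5.5, 6) - (8, 7) = (-2.5, -1).

Step 2 — sample covariance matrix, S[i,j] = (1/(n-1)) · Σ_k (x_{k,i} - mean_i) · (x_{k,j} - mean_j), divisor n-1 = 3:
  S[A,A] = ((-3.5)·(-3.5) + (3.5)·(3.5) + (-1.5)·(-1.5) + (1.5)·(1.5)) / 3 = 29/3 = 9.6667
  S[A,B] = ((-3.5)·(0) + (3.5)·(1) + (-1.5)·(-3) + (1.5)·(2)) / 3 = 11/3 = 3.6667
  S[B,B] = ((0)·(0) + (1)·(1) + (-3)·(-3) + (2)·(2)) / 3 = 14/3 = 4.6667
  S = [[9.6667, 3.6667],
 [3.6667, 4.6667]].

Step 3 — invert S. det(S) = 9.6667·4.6667 - (3.6667)² = 31.6667.
  S^{-1} = (1/det) · [[d, -b], [-b, a]] = [[0.1474, -0.1158],
 [-0.1158, 0.3053]].

Step 4 — quadratic form (x̄ - mu_0)^T · S^{-1} · (x̄ - mu_0):
  S^{-1} · (x̄ - mu_0) = (-0.2526, -0.0158),
  (x̄ - mu_0)^T · [...] = (-2.5)·(-0.2526) + (-1)·(-0.0158) = 0.6474.

Step 5 — scale by n: T² = 4 · 0.6474 = 2.5895.

T² ≈ 2.5895


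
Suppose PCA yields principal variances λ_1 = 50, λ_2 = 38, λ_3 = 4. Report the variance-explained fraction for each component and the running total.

Step 1 — total variance = trace(Sigma) = Σ λ_i = 50 + 38 + 4 = 92.

Step 2 — fraction explained by component i = λ_i / Σ λ:
  PC1: 50/92 = 0.5435
  PC2: 38/92 = 0.413
  PC3: 4/92 = 0.0435

Step 3 — cumulative fraction after k components = (λ_1 + ... + λ_k) / Σ λ:
  k = 1: 50/92 = 0.5435
  k = 2: (50 + 38)/92 = 88/92 = 0.9565
  k = 3: (50 + 38 + 4)/92 = 92/92 = 1

Summary (fraction, with percent):

explained: PC1 0.5435 (54.35%), PC2 0.413 (41.3%), PC3 0.0435 (4.35%);  cumulative: 0.5435, 0.9565, 1


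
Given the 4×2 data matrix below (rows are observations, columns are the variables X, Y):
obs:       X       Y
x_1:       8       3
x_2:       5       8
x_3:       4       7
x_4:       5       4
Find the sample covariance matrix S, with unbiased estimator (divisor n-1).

Step 1 — column means:
  mean(X) = (8 + 5 + 4 + 5) / 4 = 22/4 = 5.5
  mean(Y) = (3 + 8 + 7 + 4) / 4 = 22/4 = 5.5

Step 2 — sample covariance S[i,j] = (1/(n-1)) · Σ_k (x_{k,i} - mean_i) · (x_{k,j} - mean_j), with n-1 = 3.
  S[X,X] = ((2.5)·(2.5) + (-0.5)·(-0.5) + (-1.5)·(-1.5) + (-0.5)·(-0.5)) / 3 = 9/3 = 3
  S[X,Y] = ((2.5)·(-2.5) + (-0.5)·(2.5) + (-1.5)·(1.5) + (-0.5)·(-1.5)) / 3 = -9/3 = -3
  S[Y,Y] = ((-2.5)·(-2.5) + (2.5)·(2.5) + (1.5)·(1.5) + (-1.5)·(-1.5)) / 3 = 17/3 = 5.6667

S is symmetric (S[j,i] = S[i,j]). Assembling:

S = [[3, -3],
 [-3, 5.6667]]


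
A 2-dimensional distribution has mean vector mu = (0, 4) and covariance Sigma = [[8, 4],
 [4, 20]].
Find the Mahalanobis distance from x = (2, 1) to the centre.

Step 1 — centre the observation: (x - mu) = (2, -3).

Step 2 — invert Sigma. det(Sigma) = 8·20 - (4)² = 144.
  Sigma^{-1} = (1/det) · [[d, -b], [-b, a]] = [[0.1389, -0.0278],
 [-0.0278, 0.0556]].

Step 3 — form the quadratic (x - mu)^T · Sigma^{-1} · (x - mu):
  Sigma^{-1} · (x - mu) = (0.3611, -0.2222).
  (x - mu)^T · [Sigma^{-1} · (x - mu)] = (2)·(0.3611) + (-3)·(-0.2222) = 1.3889.

Step 4 — take square root: d = √(1.3889) ≈ 1.1785.

d(x, mu) = √(1.3889) ≈ 1.1785


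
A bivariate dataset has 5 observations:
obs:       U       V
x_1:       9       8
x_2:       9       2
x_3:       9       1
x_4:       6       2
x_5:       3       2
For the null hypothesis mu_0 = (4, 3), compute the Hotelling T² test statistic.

Step 1 — sample mean vector:
  mean(U) = (9 + 9 + 9 + 6 + 3) / 5 = 36/5 = 7.2
  mean(V) = (8 + 2 + 1 + 2 + 2) / 5 = 15/5 = 3
  x̄ = (7.2, 3),  deviation x̄ - mu_0 = (7.2, 3) - (4, 3) = (3.2, 0).

Step 2 — sample covariance matrix, S[i,j] = (1/(n-1)) · Σ_k (x_{k,i} - mean_i) · (x_{k,j} - mean_j), divisor n-1 = 4:
  S[U,U] = ((1.8)·(1.8) + (1.8)·(1.8) + (1.8)·(1.8) + (-1.2)·(-1.2) + (-4.2)·(-4.2)) / 4 = 28.8/4 = 7.2
  S[U,V] = ((1.8)·(5) + (1.8)·(-1) + (1.8)·(-2) + (-1.2)·(-1) + (-4.2)·(-1)) / 4 = 9/4 = 2.25
  S[V,V] = ((5)·(5) + (-1)·(-1) + (-2)·(-2) + (-1)·(-1) + (-1)·(-1)) / 4 = 32/4 = 8
  S = [[7.2, 2.25],
 [2.25, 8]].

Step 3 — invert S. det(S) = 7.2·8 - (2.25)² = 52.5375.
  S^{-1} = (1/det) · [[d, -b], [-b, a]] = [[0.1523, -0.0428],
 [-0.0428, 0.137]].

Step 4 — quadratic form (x̄ - mu_0)^T · S^{-1} · (x̄ - mu_0):
  S^{-1} · (x̄ - mu_0) = (0.4873, -0.137),
  (x̄ - mu_0)^T · [...] = (3.2)·(0.4873) + (0)·(-0.137) = 1.5593.

Step 5 — scale by n: T² = 5 · 1.5593 = 7.7963.

T² ≈ 7.7963


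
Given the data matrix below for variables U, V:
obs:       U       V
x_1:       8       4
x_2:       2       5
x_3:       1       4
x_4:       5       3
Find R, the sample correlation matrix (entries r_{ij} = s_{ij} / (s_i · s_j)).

Step 1 — column means:
  mean(U) = (8 + 2 + 1 + 5) / 4 = 16/4 = 4
  mean(V) = (4 + 5 + 4 + 3) / 4 = 16/4 = 4

Step 2 — sample variances and covariances s[i,j] = (1/(n-1)) · Σ_k (x_{k,i} - mean_i) · (x_{k,j} - mean_j), with n-1 = 3:
  s[U,U] = ((4)·(4) + (-2)·(-2) + (-3)·(-3) + (1)·(1)) / 3 = 30/3 = 10
  s[U,V] = ((4)·(0) + (-2)·(1) + (-3)·(0) + (1)·(-1)) / 3 = -3/3 = -1
  s[V,V] = ((0)·(0) + (1)·(1) + (0)·(0) + (-1)·(-1)) / 3 = 2/3 = 0.6667
  Sample standard deviations s_i = √(s[i,i]):
  s(U) = √(10) = 3.1623
  s(V) = √(0.6667) = 0.8165

Step 3 — r_{ij} = s_{ij} / (s_i · s_j):
  r[U,U] = 1 (diagonal).
  r[U,V] = -1 / (3.1623 · 0.8165) = -1 / 2.582 = -0.3873
  r[V,V] = 1 (diagonal).

R is symmetric with unit diagonal. Assembling:

R = [[1, -0.3873],
 [-0.3873, 1]]


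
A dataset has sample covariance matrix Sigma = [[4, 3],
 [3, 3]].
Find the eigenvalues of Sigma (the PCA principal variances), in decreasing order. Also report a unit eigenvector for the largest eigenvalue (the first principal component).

Step 1 — characteristic polynomial of 2×2 Sigma:
  det(Sigma - λI) = λ² - trace · λ + det = 0.
  trace = 4 + 3 = 7, det = 4·3 - (3)² = 3.
Step 2 — discriminant:
  Δ = trace² - 4·det = 49 - 12 = 37.
Step 3 — eigenvalues:
  λ = (trace ± √Δ)/2 = (7 ± 6.0828)/2,
  λ_1 = 6.5414,  λ_2 = 0.4586.

Step 4 — unit eigenvector for λ_1: solve (Sigma - λ_1 I)v = 0. First row:
  (4 - 6.5414)·v_x + (3)·v_y = 0, i.e. (-2.5414)·v_x + (3)·v_y = 0,
  so v ∝ (b, λ_1 - a) = (3, 2.5414) = u.
  ||u|| = √((3)² + (2.5414)²) = √(15.4586) ≈ 3.9317,
  v_1 = u/||u|| ≈ (0.763, 0.6464) (||v_1|| = 1).

λ_1 = 6.5414,  λ_2 = 0.4586;  v_1 ≈ (0.763, 0.6464)


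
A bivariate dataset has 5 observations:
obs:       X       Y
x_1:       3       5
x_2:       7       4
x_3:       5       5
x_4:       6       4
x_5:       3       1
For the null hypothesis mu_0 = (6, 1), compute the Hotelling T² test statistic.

Step 1 — sample mean vector:
  mean(X) = (3 + 7 + 5 + 6 + 3) / 5 = 24/5 = 4.8
  mean(Y) = (5 + 4 + 5 + 4 + 1) / 5 = 19/5 = 3.8
  x̄ = (4.8, 3.8),  deviation x̄ - mu_0 = (4.8, 3.8) - (6, 1) = (-1.2, 2.8).

Step 2 — sample covariance matrix, S[i,j] = (1/(n-1)) · Σ_k (x_{k,i} - mean_i) · (x_{k,j} - mean_j), divisor n-1 = 4:
  S[X,X] = ((-1.8)·(-1.8) + (2.2)·(2.2) + (0.2)·(0.2) + (1.2)·(1.2) + (-1.8)·(-1.8)) / 4 = 12.8/4 = 3.2
  S[X,Y] = ((-1.8)·(1.2) + (2.2)·(0.2) + (0.2)·(1.2) + (1.2)·(0.2) + (-1.8)·(-2.8)) / 4 = 3.8/4 = 0.95
  S[Y,Y] = ((1.2)·(1.2) + (0.2)·(0.2) + (1.2)·(1.2) + (0.2)·(0.2) + (-2.8)·(-2.8)) / 4 = 10.8/4 = 2.7
  S = [[3.2, 0.95],
 [0.95, 2.7]].

Step 3 — invert S. det(S) = 3.2·2.7 - (0.95)² = 7.7375.
  S^{-1} = (1/det) · [[d, -b], [-b, a]] = [[0.3489, -0.1228],
 [-0.1228, 0.4136]].

Step 4 — quadratic form (x̄ - mu_0)^T · S^{-1} · (x̄ - mu_0):
  S^{-1} · (x̄ - mu_0) = (-0.7625, 1.3053),
  (x̄ - mu_0)^T · [...] = (-1.2)·(-0.7625) + (2.8)·(1.3053) = 4.57.

Step 5 — scale by n: T² = 5 · 4.57 = 22.8498.

T² ≈ 22.8498


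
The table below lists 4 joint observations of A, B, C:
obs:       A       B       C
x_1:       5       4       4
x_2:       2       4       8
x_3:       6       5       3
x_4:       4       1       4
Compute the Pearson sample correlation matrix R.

Step 1 — column means:
  mean(A) = (5 + 2 + 6 + 4) / 4 = 17/4 = 4.25
  mean(B) = (4 + 4 + 5 + 1) / 4 = 14/4 = 3.5
  mean(C) = (4 + 8 + 3 + 4) / 4 = 19/4 = 4.75

Step 2 — sample variances and covariances s[i,j] = (1/(n-1)) · Σ_k (x_{k,i} - mean_i) · (x_{k,j} - mean_j), with n-1 = 3:
  s[A,A] = ((0.75)·(0.75) + (-2.25)·(-2.25) + (1.75)·(1.75) + (-0.25)·(-0.25)) / 3 = 8.75/3 = 2.9167
  s[A,B] = ((0.75)·(0.5) + (-2.25)·(0.5) + (1.75)·(1.5) + (-0.25)·(-2.5)) / 3 = 2.5/3 = 0.8333
  s[A,C] = ((0.75)·(-0.75) + (-2.25)·(3.25) + (1.75)·(-1.75) + (-0.25)·(-0.75)) / 3 = -10.75/3 = -3.5833
  s[B,B] = ((0.5)·(0.5) + (0.5)·(0.5) + (1.5)·(1.5) + (-2.5)·(-2.5)) / 3 = 9/3 = 3
  s[B,C] = ((0.5)·(-0.75) + (0.5)·(3.25) + (1.5)·(-1.75) + (-2.5)·(-0.75)) / 3 = 0.5/3 = 0.1667
  s[C,C] = ((-0.75)·(-0.75) + (3.25)·(3.25) + (-1.75)·(-1.75) + (-0.75)·(-0.75)) / 3 = 14.75/3 = 4.9167
  Sample standard deviations s_i = √(s[i,i]):
  s(A) = √(2.9167) = 1.7078
  s(B) = √(3) = 1.7321
  s(C) = √(4.9167) = 2.2174

Step 3 — r_{ij} = s_{ij} / (s_i · s_j):
  r[A,A] = 1 (diagonal).
  r[A,B] = 0.8333 / (1.7078 · 1.7321) = 0.8333 / 2.958 = 0.2817
  r[A,C] = -3.5833 / (1.7078 · 2.2174) = -3.5833 / 3.7869 = -0.9463
  r[B,B] = 1 (diagonal).
  r[B,C] = 0.1667 / (1.7321 · 2.2174) = 0.1667 / 3.8406 = 0.0434
  r[C,C] = 1 (diagonal).

R is symmetric with unit diagonal. Assembling:

R = [[1, 0.2817, -0.9463],
 [0.2817, 1, 0.0434],
 [-0.9463, 0.0434, 1]]


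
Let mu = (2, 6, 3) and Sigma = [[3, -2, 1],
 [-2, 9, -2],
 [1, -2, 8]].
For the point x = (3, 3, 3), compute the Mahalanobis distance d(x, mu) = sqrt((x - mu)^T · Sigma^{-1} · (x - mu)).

Step 1 — centre the observation: (x - mu) = (1, -3, 0).

Step 2 — invert Sigma (cofactor / det for 3×3, or solve directly):
  Sigma^{-1} = [[0.3977, 0.0819, -0.0292],
 [0.0819, 0.1345, 0.0234],
 [-0.0292, 0.0234, 0.1345]].

Step 3 — form the quadratic (x - mu)^T · Sigma^{-1} · (x - mu):
  Sigma^{-1} · (x - mu) = (0.152, -0.3216, -0.0994).
  (x - mu)^T · [Sigma^{-1} · (x - mu)] = (1)·(0.152) + (-3)·(-0.3216) + (0)·(-0.0994) = 1.117.

Step 4 — take square root: d = √(1.117) ≈ 1.0569.

d(x, mu) = √(1.117) ≈ 1.0569


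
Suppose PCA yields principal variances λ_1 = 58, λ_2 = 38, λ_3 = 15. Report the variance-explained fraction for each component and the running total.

Step 1 — total variance = trace(Sigma) = Σ λ_i = 58 + 38 + 15 = 111.

Step 2 — fraction explained by component i = λ_i / Σ λ:
  PC1: 58/111 = 0.5225
  PC2: 38/111 = 0.3423
  PC3: 15/111 = 0.1351

Step 3 — cumulative fraction after k components = (λ_1 + ... + λ_k) / Σ λ:
  k = 1: 58/111 = 0.5225
  k = 2: (58 + 38)/111 = 96/111 = 0.8649
  k = 3: (58 + 38 + 15)/111 = 111/111 = 1

Summary (fraction, with percent):

explained: PC1 0.5225 (52.25%), PC2 0.3423 (34.23%), PC3 0.1351 (13.51%);  cumulative: 0.5225, 0.8649, 1


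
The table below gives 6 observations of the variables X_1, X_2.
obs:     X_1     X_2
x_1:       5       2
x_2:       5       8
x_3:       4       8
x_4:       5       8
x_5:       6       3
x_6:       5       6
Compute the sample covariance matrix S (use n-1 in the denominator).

Step 1 — column means:
  mean(X_1) = (5 + 5 + 4 + 5 + 6 + 5) / 6 = 30/6 = 5
  mean(X_2) = (2 + 8 + 8 + 8 + 3 + 6) / 6 = 35/6 = 5.8333

Step 2 — sample covariance S[i,j] = (1/(n-1)) · Σ_k (x_{k,i} - mean_i) · (x_{k,j} - mean_j), with n-1 = 5.
  S[X_1,X_1] = ((0)·(0) + (0)·(0) + (-1)·(-1) + (0)·(0) + (1)·(1) + (0)·(0)) / 5 = 2/5 = 0.4
  S[X_1,X_2] = ((0)·(-3.8333) + (0)·(2.1667) + (-1)·(2.1667) + (0)·(2.1667) + (1)·(-2.8333) + (0)·(0.1667)) / 5 = -5/5 = -1
  S[X_2,X_2] = ((-3.8333)·(-3.8333) + (2.1667)·(2.1667) + (2.1667)·(2.1667) + (2.1667)·(2.1667) + (-2.8333)·(-2.8333) + (0.1667)·(0.1667)) / 5 = 36.8333/5 = 7.3667

S is symmetric (S[j,i] = S[i,j]). Assembling:

S = [[0.4, -1],
 [-1, 7.3667]]


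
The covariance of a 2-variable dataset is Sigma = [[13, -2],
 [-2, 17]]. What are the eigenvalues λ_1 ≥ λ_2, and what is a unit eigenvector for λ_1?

Step 1 — characteristic polynomial of 2×2 Sigma:
  det(Sigma - λI) = λ² - trace · λ + det = 0.
  trace = 13 + 17 = 30, det = 13·17 - (-2)² = 217.
Step 2 — discriminant:
  Δ = trace² - 4·det = 900 - 868 = 32.
Step 3 — eigenvalues:
  λ = (trace ± √Δ)/2 = (30 ± 5.6569)/2,
  λ_1 = 17.8284,  λ_2 = 12.1716.

Step 4 — unit eigenvector for λ_1: solve (Sigma - λ_1 I)v = 0. First row:
  (13 - 17.8284)·v_x + (-2)·v_y = 0, i.e. (-4.8284)·v_x + (-2)·v_y = 0,
  so v ∝ (b, λ_1 - a) = (-2, 4.8284); multiply by -1 so the first entry is positive: u = (2, -4.8284).
  ||u|| = √((2)² + (-4.8284)²) = √(27.3137) ≈ 5.2263,
  v_1 = u/||u|| ≈ (0.3827, -0.9239) (||v_1|| = 1).

λ_1 = 17.8284,  λ_2 = 12.1716;  v_1 ≈ (0.3827, -0.9239)


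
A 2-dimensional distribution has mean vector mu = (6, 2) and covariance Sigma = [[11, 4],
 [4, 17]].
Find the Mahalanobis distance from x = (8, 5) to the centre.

Step 1 — centre the observation: (x - mu) = (2, 3).

Step 2 — invert Sigma. det(Sigma) = 11·17 - (4)² = 171.
  Sigma^{-1} = (1/det) · [[d, -b], [-b, a]] = [[0.0994, -0.0234],
 [-0.0234, 0.0643]].

Step 3 — form the quadratic (x - mu)^T · Sigma^{-1} · (x - mu):
  Sigma^{-1} · (x - mu) = (0.1287, 0.1462).
  (x - mu)^T · [Sigma^{-1} · (x - mu)] = (2)·(0.1287) + (3)·(0.1462) = 0.6959.

Step 4 — take square root: d = √(0.6959) ≈ 0.8342.

d(x, mu) = √(0.6959) ≈ 0.8342


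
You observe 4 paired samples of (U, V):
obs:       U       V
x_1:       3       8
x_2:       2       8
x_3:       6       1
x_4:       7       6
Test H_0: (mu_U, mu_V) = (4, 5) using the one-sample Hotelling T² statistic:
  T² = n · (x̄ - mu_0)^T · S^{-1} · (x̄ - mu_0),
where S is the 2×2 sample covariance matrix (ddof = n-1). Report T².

Step 1 — sample mean vector:
  mean(U) = (3 + 2 + 6 + 7) / 4 = 18/4 = 4.5
  mean(V) = (8 + 8 + 1 + 6) / 4 = 23/4 = 5.75
  x̄ = (4.5, 5.75),  deviation x̄ - mu_0 = (4.5, 5.75) - (4, 5) = (0.5, 0.75).

Step 2 — sample covariance matrix, S[i,j] = (1/(n-1)) · Σ_k (x_{k,i} - mean_i) · (x_{k,j} - mean_j), divisor n-1 = 3:
  S[U,U] = ((-1.5)·(-1.5) + (-2.5)·(-2.5) + (1.5)·(1.5) + (2.5)·(2.5)) / 3 = 17/3 = 5.6667
  S[U,V] = ((-1.5)·(2.25) + (-2.5)·(2.25) + (1.5)·(-4.75) + (2.5)·(0.25)) / 3 = -15.5/3 = -5.1667
  S[V,V] = ((2.25)·(2.25) + (2.25)·(2.25) + (-4.75)·(-4.75) + (0.25)·(0.25)) / 3 = 32.75/3 = 10.9167
  S = [[5.6667, -5.1667],
 [-5.1667, 10.9167]].

Step 3 — invert S. det(S) = 5.6667·10.9167 - (-5.1667)² = 35.1667.
  S^{-1} = (1/det) · [[d, -b], [-b, a]] = [[0.3104, 0.1469],
 [0.1469, 0.1611]].

Step 4 — quadratic form (x̄ - mu_0)^T · S^{-1} · (x̄ - mu_0):
  S^{-1} · (x̄ - mu_0) = (0.2654, 0.1943),
  (x̄ - mu_0)^T · [...] = (0.5)·(0.2654) + (0.75)·(0.1943) = 0.2784.

Step 5 — scale by n: T² = 4 · 0.2784 = 1.1137.

T² ≈ 1.1137


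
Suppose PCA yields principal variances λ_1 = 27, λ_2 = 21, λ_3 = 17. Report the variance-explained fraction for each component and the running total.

Step 1 — total variance = trace(Sigma) = Σ λ_i = 27 + 21 + 17 = 65.

Step 2 — fraction explained by component i = λ_i / Σ λ:
  PC1: 27/65 = 0.4154
  PC2: 21/65 = 0.3231
  PC3: 17/65 = 0.2615

Step 3 — cumulative fraction after k components = (λ_1 + ... + λ_k) / Σ λ:
  k = 1: 27/65 = 0.4154
  k = 2: (27 + 21)/65 = 48/65 = 0.7385
  k = 3: (27 + 21 + 17)/65 = 65/65 = 1

Summary (fraction, with percent):

explained: PC1 0.4154 (41.54%), PC2 0.3231 (32.31%), PC3 0.2615 (26.15%);  cumulative: 0.4154, 0.7385, 1


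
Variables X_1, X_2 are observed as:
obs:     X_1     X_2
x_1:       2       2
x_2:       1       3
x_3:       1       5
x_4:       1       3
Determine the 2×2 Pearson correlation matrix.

Step 1 — column means:
  mean(X_1) = (2 + 1 + 1 + 1) / 4 = 5/4 = 1.25
  mean(X_2) = (2 + 3 + 5 + 3) / 4 = 13/4 = 3.25

Step 2 — sample variances and covariances s[i,j] = (1/(n-1)) · Σ_k (x_{k,i} - mean_i) · (x_{k,j} - mean_j), with n-1 = 3:
  s[X_1,X_1] = ((0.75)·(0.75) + (-0.25)·(-0.25) + (-0.25)·(-0.25) + (-0.25)·(-0.25)) / 3 = 0.75/3 = 0.25
  s[X_1,X_2] = ((0.75)·(-1.25) + (-0.25)·(-0.25) + (-0.25)·(1.75) + (-0.25)·(-0.25)) / 3 = -1.25/3 = -0.4167
  s[X_2,X_2] = ((-1.25)·(-1.25) + (-0.25)·(-0.25) + (1.75)·(1.75) + (-0.25)·(-0.25)) / 3 = 4.75/3 = 1.5833
  Sample standard deviations s_i = √(s[i,i]):
  s(X_1) = √(0.25) = 0.5
  s(X_2) = √(1.5833) = 1.2583

Step 3 — r_{ij} = s_{ij} / (s_i · s_j):
  r[X_1,X_1] = 1 (diagonal).
  r[X_1,X_2] = -0.4167 / (0.5 · 1.2583) = -0.4167 / 0.6292 = -0.6623
  r[X_2,X_2] = 1 (diagonal).

R is symmetric with unit diagonal. Assembling:

R = [[1, -0.6623],
 [-0.6623, 1]]


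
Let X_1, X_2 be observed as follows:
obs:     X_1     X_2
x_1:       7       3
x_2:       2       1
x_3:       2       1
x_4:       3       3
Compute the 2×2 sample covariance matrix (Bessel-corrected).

Step 1 — column means:
  mean(X_1) = (7 + 2 + 2 + 3) / 4 = 14/4 = 3.5
  mean(X_2) = (3 + 1 + 1 + 3) / 4 = 8/4 = 2

Step 2 — sample covariance S[i,j] = (1/(n-1)) · Σ_k (x_{k,i} - mean_i) · (x_{k,j} - mean_j), with n-1 = 3.
  S[X_1,X_1] = ((3.5)·(3.5) + (-1.5)·(-1.5) + (-1.5)·(-1.5) + (-0.5)·(-0.5)) / 3 = 17/3 = 5.6667
  S[X_1,X_2] = ((3.5)·(1) + (-1.5)·(-1) + (-1.5)·(-1) + (-0.5)·(1)) / 3 = 6/3 = 2
  S[X_2,X_2] = ((1)·(1) + (-1)·(-1) + (-1)·(-1) + (1)·(1)) / 3 = 4/3 = 1.3333

S is symmetric (S[j,i] = S[i,j]). Assembling:

S = [[5.6667, 2],
 [2, 1.3333]]


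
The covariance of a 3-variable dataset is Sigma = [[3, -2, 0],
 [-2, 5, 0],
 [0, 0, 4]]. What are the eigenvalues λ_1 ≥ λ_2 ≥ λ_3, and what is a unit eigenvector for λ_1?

Step 1 — characteristic polynomial p(λ) = det(λI - Sigma) = λ³ - tr·λ² + c_1·λ - det, where tr = trace, c_1 = sum of the principal 2×2 minors, det = det(Sigma):
  tr = 3 + 5 + 4 = 12,
  c_1 = (3·5 - (-2)²) + (3·4 - (0)²) + (5·4 - (0)²) = 11 + 12 + 20 = 43,
  det = 3·(5·4 - (0)²) - (-2)·((-2)·4 - (0)·(0)) + (0)·((-2)·(0) - 5·(0)) = 3·(20) - (-2)·(-8) + (0)·(0) = 44.
  So p(λ) = λ³ - 12λ² + 43λ - 44.
Step 2 — look for an integer root (rational root theorem: any rational root is an integer divisor of 44). Testing λ = 4:
  p(4) = 64 - 192 + 172 - 44 = 0  ✓
  Dividing out (λ - 4): p(λ) = (λ - 4)(λ² - 8λ + 11).
Step 3 — remaining eigenvalues from the quadratic λ² - 8λ + 11 = 0:
  Δ = 8² - 4·11 = 64 - 44 = 20,  λ = (8 ± √20)/2 = (8 ± 4.4721)/2 ≈ 6.2361 or 1.7639.
  Sorted: λ_1 = 6.2361,  λ_2 = 4,  λ_3 = 1.7639  (check: sum = 12 = tr ✓).

Step 4 — unit eigenvector for λ_1 ≈ 6.2361: v spans the null space of (Sigma - λ_1 I), whose rows are
  r_1 = (-3.2361, -2, 0),  r_2 = (-2, -1.2361, 0),  r_3 = (0, 0, -2.2361).
  v is orthogonal to every row, so take v ∝ r_1 × r_3 = ((-2)·(-2.2361) - (0)·(0), (0)·(0) - (-3.2361)·(-2.2361), (-3.2361)·(0) - (-2)·(0)) ≈ (4.4721, -7.2361, 0).
  Let u = (4.4721, -7.2361, 0).
  ||u|| = √((4.4721)² + (-7.2361)² + (0)²) = √(72.3607) ≈ 8.5065,  v_1 = u/||u|| ≈ (0.5257, -0.8507, 0) (||v_1|| = 1).

λ_1 = 6.2361,  λ_2 = 4,  λ_3 = 1.7639;  v_1 ≈ (0.5257, -0.8507, 0)


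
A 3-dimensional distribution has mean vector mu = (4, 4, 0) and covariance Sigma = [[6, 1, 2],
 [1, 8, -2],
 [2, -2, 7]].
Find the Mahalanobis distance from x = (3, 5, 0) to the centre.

Step 1 — centre the observation: (x - mu) = (-1, 1, 0).

Step 2 — invert Sigma (cofactor / det for 3×3, or solve directly):
  Sigma^{-1} = [[0.1962, -0.0415, -0.0679],
 [-0.0415, 0.1434, 0.0528],
 [-0.0679, 0.0528, 0.1774]].

Step 3 — form the quadratic (x - mu)^T · Sigma^{-1} · (x - mu):
  Sigma^{-1} · (x - mu) = (-0.2377, 0.1849, 0.1208).
  (x - mu)^T · [Sigma^{-1} · (x - mu)] = (-1)·(-0.2377) + (1)·(0.1849) + (0)·(0.1208) = 0.4226.

Step 4 — take square root: d = √(0.4226) ≈ 0.6501.

d(x, mu) = √(0.4226) ≈ 0.6501


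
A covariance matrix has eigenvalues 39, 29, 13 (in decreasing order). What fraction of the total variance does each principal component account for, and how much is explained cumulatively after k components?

Step 1 — total variance = trace(Sigma) = Σ λ_i = 39 + 29 + 13 = 81.

Step 2 — fraction explained by component i = λ_i / Σ λ:
  PC1: 39/81 = 0.4815
  PC2: 29/81 = 0.358
  PC3: 13/81 = 0.1605

Step 3 — cumulative fraction after k components = (λ_1 + ... + λ_k) / Σ λ:
  k = 1: 39/81 = 0.4815
  k = 2: (39 + 29)/81 = 68/81 = 0.8395
  k = 3: (39 + 29 + 13)/81 = 81/81 = 1

Summary (fraction, with percent):

explained: PC1 0.4815 (48.15%), PC2 0.358 (35.8%), PC3 0.1605 (16.05%);  cumulative: 0.4815, 0.8395, 1


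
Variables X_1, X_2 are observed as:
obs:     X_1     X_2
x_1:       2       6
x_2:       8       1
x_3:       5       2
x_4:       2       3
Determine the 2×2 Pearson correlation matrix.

Step 1 — column means:
  mean(X_1) = (2 + 8 + 5 + 2) / 4 = 17/4 = 4.25
  mean(X_2) = (6 + 1 + 2 + 3) / 4 = 12/4 = 3

Step 2 — sample variances and covariances s[i,j] = (1/(n-1)) · Σ_k (x_{k,i} - mean_i) · (x_{k,j} - mean_j), with n-1 = 3:
  s[X_1,X_1] = ((-2.25)·(-2.25) + (3.75)·(3.75) + (0.75)·(0.75) + (-2.25)·(-2.25)) / 3 = 24.75/3 = 8.25
  s[X_1,X_2] = ((-2.25)·(3) + (3.75)·(-2) + (0.75)·(-1) + (-2.25)·(0)) / 3 = -15/3 = -5
  s[X_2,X_2] = ((3)·(3) + (-2)·(-2) + (-1)·(-1) + (0)·(0)) / 3 = 14/3 = 4.6667
  Sample standard deviations s_i = √(s[i,i]):
  s(X_1) = √(8.25) = 2.8723
  s(X_2) = √(4.6667) = 2.1602

Step 3 — r_{ij} = s_{ij} / (s_i · s_j):
  r[X_1,X_1] = 1 (diagonal).
  r[X_1,X_2] = -5 / (2.8723 · 2.1602) = -5 / 6.2048 = -0.8058
  r[X_2,X_2] = 1 (diagonal).

R is symmetric with unit diagonal. Assembling:

R = [[1, -0.8058],
 [-0.8058, 1]]


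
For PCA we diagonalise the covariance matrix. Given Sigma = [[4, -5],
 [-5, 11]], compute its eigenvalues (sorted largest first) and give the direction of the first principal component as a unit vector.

Step 1 — characteristic polynomial of 2×2 Sigma:
  det(Sigma - λI) = λ² - trace · λ + det = 0.
  trace = 4 + 11 = 15, det = 4·11 - (-5)² = 19.
Step 2 — discriminant:
  Δ = trace² - 4·det = 225 - 76 = 149.
Step 3 — eigenvalues:
  λ = (trace ± √Δ)/2 = (15 ± 12.2066)/2,
  λ_1 = 13.6033,  λ_2 = 1.3967.

Step 4 — unit eigenvector for λ_1: solve (Sigma - λ_1 I)v = 0. First row:
  (4 - 13.6033)·v_x + (-5)·v_y = 0, i.e. (-9.6033)·v_x + (-5)·v_y = 0,
  so v ∝ (b, λ_1 - a) = (-5, 9.6033); multiply by -1 so the first entry is positive: u = (5, -9.6033).
  ||u|| = √((5)² + (-9.6033)²) = √(117.2229) ≈ 10.827,
  v_1 = u/||u|| ≈ (0.4618, -0.887) (||v_1|| = 1).

λ_1 = 13.6033,  λ_2 = 1.3967;  v_1 ≈ (0.4618, -0.887)


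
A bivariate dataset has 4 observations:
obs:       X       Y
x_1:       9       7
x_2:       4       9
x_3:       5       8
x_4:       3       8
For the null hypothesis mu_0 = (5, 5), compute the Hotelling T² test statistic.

Step 1 — sample mean vector:
  mean(X) = (9 + 4 + 5 + 3) / 4 = 21/4 = 5.25
  mean(Y) = (7 + 9 + 8 + 8) / 4 = 32/4 = 8
  x̄ = (5.25, 8),  deviation x̄ - mu_0 = (5.25, 8) - (5, 5) = (0.25, 3).

Step 2 — sample covariance matrix, S[i,j] = (1/(n-1)) · Σ_k (x_{k,i} - mean_i) · (x_{k,j} - mean_j), divisor n-1 = 3:
  S[X,X] = ((3.75)·(3.75) + (-1.25)·(-1.25) + (-0.25)·(-0.25) + (-2.25)·(-2.25)) / 3 = 20.75/3 = 6.9167
  S[X,Y] = ((3.75)·(-1) + (-1.25)·(1) + (-0.25)·(0) + (-2.25)·(0)) / 3 = -5/3 = -1.6667
  S[Y,Y] = ((-1)·(-1) + (1)·(1) + (0)·(0) + (0)·(0)) / 3 = 2/3 = 0.6667
  S = [[6.9167, -1.6667],
 [-1.6667, 0.6667]].

Step 3 — invert S. det(S) = 6.9167·0.6667 - (-1.6667)² = 1.8333.
  S^{-1} = (1/det) · [[d, -b], [-b, a]] = [[0.3636, 0.9091],
 [0.9091, 3.7727]].

Step 4 — quadratic form (x̄ - mu_0)^T · S^{-1} · (x̄ - mu_0):
  S^{-1} · (x̄ - mu_0) = (2.8182, 11.5455),
  (x̄ - mu_0)^T · [...] = (0.25)·(2.8182) + (3)·(11.5455) = 35.3409.

Step 5 — scale by n: T² = 4 · 35.3409 = 141.3636.

T² ≈ 141.3636


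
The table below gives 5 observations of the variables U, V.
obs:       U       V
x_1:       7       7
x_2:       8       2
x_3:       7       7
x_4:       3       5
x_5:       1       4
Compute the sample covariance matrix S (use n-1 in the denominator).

Step 1 — column means:
  mean(U) = (7 + 8 + 7 + 3 + 1) / 5 = 26/5 = 5.2
  mean(V) = (7 + 2 + 7 + 5 + 4) / 5 = 25/5 = 5

Step 2 — sample covariance S[i,j] = (1/(n-1)) · Σ_k (x_{k,i} - mean_i) · (x_{k,j} - mean_j), with n-1 = 4.
  S[U,U] = ((1.8)·(1.8) + (2.8)·(2.8) + (1.8)·(1.8) + (-2.2)·(-2.2) + (-4.2)·(-4.2)) / 4 = 36.8/4 = 9.2
  S[U,V] = ((1.8)·(2) + (2.8)·(-3) + (1.8)·(2) + (-2.2)·(0) + (-4.2)·(-1)) / 4 = 3/4 = 0.75
  S[V,V] = ((2)·(2) + (-3)·(-3) + (2)·(2) + (0)·(0) + (-1)·(-1)) / 4 = 18/4 = 4.5

S is symmetric (S[j,i] = S[i,j]). Assembling:

S = [[9.2, 0.75],
 [0.75, 4.5]]


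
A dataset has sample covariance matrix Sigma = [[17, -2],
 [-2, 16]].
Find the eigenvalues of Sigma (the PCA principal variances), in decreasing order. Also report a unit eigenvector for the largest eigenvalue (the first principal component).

Step 1 — characteristic polynomial of 2×2 Sigma:
  det(Sigma - λI) = λ² - trace · λ + det = 0.
  trace = 17 + 16 = 33, det = 17·16 - (-2)² = 268.
Step 2 — discriminant:
  Δ = trace² - 4·det = 1089 - 1072 = 17.
Step 3 — eigenvalues:
  λ = (trace ± √Δ)/2 = (33 ± 4.1231)/2,
  λ_1 = 18.5616,  λ_2 = 14.4384.

Step 4 — unit eigenvector for λ_1: solve (Sigma - λ_1 I)v = 0. First row:
  (17 - 18.5616)·v_x + (-2)·v_y = 0, i.e. (-1.5616)·v_x + (-2)·v_y = 0,
  so v ∝ (b, λ_1 - a) = (-2, 1.5616); multiply by -1 so the first entry is positive: u = (2, -1.5616).
  ||u|| = √((2)² + (-1.5616)²) = √(6.4384) ≈ 2.5374,
  v_1 = u/||u|| ≈ (0.7882, -0.6154) (||v_1|| = 1).

λ_1 = 18.5616,  λ_2 = 14.4384;  v_1 ≈ (0.7882, -0.6154)


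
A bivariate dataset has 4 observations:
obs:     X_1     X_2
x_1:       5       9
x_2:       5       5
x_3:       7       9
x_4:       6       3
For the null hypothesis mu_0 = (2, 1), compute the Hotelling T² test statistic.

Step 1 — sample mean vector:
  mean(X_1) = (5 + 5 + 7 + 6) / 4 = 23/4 = 5.75
  mean(X_2) = (9 + 5 + 9 + 3) / 4 = 26/4 = 6.5
  x̄ = (5.75, 6.5),  deviation x̄ - mu_0 = (5.75, 6.5) - (2, 1) = (3.75, 5.5).

Step 2 — sample covariance matrix, S[i,j] = (1/(n-1)) · Σ_k (x_{k,i} - mean_i) · (x_{k,j} - mean_j), divisor n-1 = 3:
  S[X_1,X_1] = ((-0.75)·(-0.75) + (-0.75)·(-0.75) + (1.25)·(1.25) + (0.25)·(0.25)) / 3 = 2.75/3 = 0.9167
  S[X_1,X_2] = ((-0.75)·(2.5) + (-0.75)·(-1.5) + (1.25)·(2.5) + (0.25)·(-3.5)) / 3 = 1.5/3 = 0.5
  S[X_2,X_2] = ((2.5)·(2.5) + (-1.5)·(-1.5) + (2.5)·(2.5) + (-3.5)·(-3.5)) / 3 = 27/3 = 9
  S = [[0.9167, 0.5],
 [0.5, 9]].

Step 3 — invert S. det(S) = 0.9167·9 - (0.5)² = 8.
  S^{-1} = (1/det) · [[d, -b], [-b, a]] = [[1.125, -0.0625],
 [-0.0625, 0.1146]].

Step 4 — quadratic form (x̄ - mu_0)^T · S^{-1} · (x̄ - mu_0):
  S^{-1} · (x̄ - mu_0) = (3.875, 0.3958),
  (x̄ - mu_0)^T · [...] = (3.75)·(3.875) + (5.5)·(0.3958) = 16.7083.

Step 5 — scale by n: T² = 4 · 16.7083 = 66.8333.

T² ≈ 66.8333


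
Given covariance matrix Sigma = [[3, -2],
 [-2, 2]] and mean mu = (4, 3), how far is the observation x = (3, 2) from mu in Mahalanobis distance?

Step 1 — centre the observation: (x - mu) = (-1, -1).

Step 2 — invert Sigma. det(Sigma) = 3·2 - (-2)² = 2.
  Sigma^{-1} = (1/det) · [[d, -b], [-b, a]] = [[1, 1],
 [1, 1.5]].

Step 3 — form the quadratic (x - mu)^T · Sigma^{-1} · (x - mu):
  Sigma^{-1} · (x - mu) = (-2, -2.5).
  (x - mu)^T · [Sigma^{-1} · (x - mu)] = (-1)·(-2) + (-1)·(-2.5) = 4.5.

Step 4 — take square root: d = √(4.5) ≈ 2.1213.

d(x, mu) = √(4.5) ≈ 2.1213


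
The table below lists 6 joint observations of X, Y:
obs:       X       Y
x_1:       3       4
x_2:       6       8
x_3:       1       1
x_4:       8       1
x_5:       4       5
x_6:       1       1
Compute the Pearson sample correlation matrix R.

Step 1 — column means:
  mean(X) = (3 + 6 + 1 + 8 + 4 + 1) / 6 = 23/6 = 3.8333
  mean(Y) = (4 + 8 + 1 + 1 + 5 + 1) / 6 = 20/6 = 3.3333

Step 2 — sample variances and covariances s[i,j] = (1/(n-1)) · Σ_k (x_{k,i} - mean_i) · (x_{k,j} - mean_j), with n-1 = 5:
  s[X,X] = ((-0.8333)·(-0.8333) + (2.1667)·(2.1667) + (-2.8333)·(-2.8333) + (4.1667)·(4.1667) + (0.1667)·(0.1667) + (-2.8333)·(-2.8333)) / 5 = 38.8333/5 = 7.7667
  s[X,Y] = ((-0.8333)·(0.6667) + (2.1667)·(4.6667) + (-2.8333)·(-2.3333) + (4.1667)·(-2.3333) + (0.1667)·(1.6667) + (-2.8333)·(-2.3333)) / 5 = 13.3333/5 = 2.6667
  s[Y,Y] = ((0.6667)·(0.6667) + (4.6667)·(4.6667) + (-2.3333)·(-2.3333) + (-2.3333)·(-2.3333) + (1.6667)·(1.6667) + (-2.3333)·(-2.3333)) / 5 = 41.3333/5 = 8.2667
  Sample standard deviations s_i = √(s[i,i]):
  s(X) = √(7.7667) = 2.7869
  s(Y) = √(8.2667) = 2.8752

Step 3 — r_{ij} = s_{ij} / (s_i · s_j):
  r[X,X] = 1 (diagonal).
  r[X,Y] = 2.6667 / (2.7869 · 2.8752) = 2.6667 / 8.0128 = 0.3328
  r[Y,Y] = 1 (diagonal).

R is symmetric with unit diagonal. Assembling:

R = [[1, 0.3328],
 [0.3328, 1]]


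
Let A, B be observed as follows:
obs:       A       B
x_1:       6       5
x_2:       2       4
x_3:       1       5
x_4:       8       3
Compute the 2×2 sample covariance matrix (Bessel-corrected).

Step 1 — column means:
  mean(A) = (6 + 2 + 1 + 8) / 4 = 17/4 = 4.25
  mean(B) = (5 + 4 + 5 + 3) / 4 = 17/4 = 4.25

Step 2 — sample covariance S[i,j] = (1/(n-1)) · Σ_k (x_{k,i} - mean_i) · (x_{k,j} - mean_j), with n-1 = 3.
  S[A,A] = ((1.75)·(1.75) + (-2.25)·(-2.25) + (-3.25)·(-3.25) + (3.75)·(3.75)) / 3 = 32.75/3 = 10.9167
  S[A,B] = ((1.75)·(0.75) + (-2.25)·(-0.25) + (-3.25)·(0.75) + (3.75)·(-1.25)) / 3 = -5.25/3 = -1.75
  S[B,B] = ((0.75)·(0.75) + (-0.25)·(-0.25) + (0.75)·(0.75) + (-1.25)·(-1.25)) / 3 = 2.75/3 = 0.9167

S is symmetric (S[j,i] = S[i,j]). Assembling:

S = [[10.9167, -1.75],
 [-1.75, 0.9167]]


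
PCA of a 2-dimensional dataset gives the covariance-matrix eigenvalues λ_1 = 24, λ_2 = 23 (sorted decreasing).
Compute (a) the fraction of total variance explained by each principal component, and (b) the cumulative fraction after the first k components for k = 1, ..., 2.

Step 1 — total variance = trace(Sigma) = Σ λ_i = 24 + 23 = 47.

Step 2 — fraction explained by component i = λ_i / Σ λ:
  PC1: 24/47 = 0.5106
  PC2: 23/47 = 0.4894

Step 3 — cumulative fraction after k components = (λ_1 + ... + λ_k) / Σ λ:
  k = 1: 24/47 = 0.5106
  k = 2: (24 + 23)/47 = 47/47 = 1

Summary (fraction, with percent):

explained: PC1 0.5106 (51.06%), PC2 0.4894 (48.94%);  cumulative: 0.5106, 1


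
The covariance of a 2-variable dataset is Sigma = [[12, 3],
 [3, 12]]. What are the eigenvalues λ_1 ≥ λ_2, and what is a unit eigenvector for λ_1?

Step 1 — characteristic polynomial of 2×2 Sigma:
  det(Sigma - λI) = λ² - trace · λ + det = 0.
  trace = 12 + 12 = 24, det = 12·12 - (3)² = 135.
Step 2 — discriminant:
  Δ = trace² - 4·det = 576 - 540 = 36.
Step 3 — eigenvalues:
  λ = (trace ± √Δ)/2 = (24 ± 6)/2,
  λ_1 = 15,  λ_2 = 9.

Step 4 — unit eigenvector for λ_1: solve (Sigma - λ_1 I)v = 0. First row:
  (12 - 15)·v_x + (3)·v_y = 0, i.e. (-3)·v_x + (3)·v_y = 0,
  so v ∝ (b, λ_1 - a) = (3, 3) = u.
  ||u|| = √((3)² + (3)²) = √(18) ≈ 4.2426,
  v_1 = u/||u|| ≈ (0.7071, 0.7071) (||v_1|| = 1).

λ_1 = 15,  λ_2 = 9;  v_1 ≈ (0.7071, 0.7071)


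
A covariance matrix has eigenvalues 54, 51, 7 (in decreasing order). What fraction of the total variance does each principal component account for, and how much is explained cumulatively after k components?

Step 1 — total variance = trace(Sigma) = Σ λ_i = 54 + 51 + 7 = 112.

Step 2 — fraction explained by component i = λ_i / Σ λ:
  PC1: 54/112 = 0.4821
  PC2: 51/112 = 0.4554
  PC3: 7/112 = 0.0625

Step 3 — cumulative fraction after k components = (λ_1 + ... + λ_k) / Σ λ:
  k = 1: 54/112 = 0.4821
  k = 2: (54 + 51)/112 = 105/112 = 0.9375
  k = 3: (54 + 51 + 7)/112 = 112/112 = 1

Summary (fraction, with percent):

explained: PC1 0.4821 (48.21%), PC2 0.4554 (45.54%), PC3 0.0625 (6.25%);  cumulative: 0.4821, 0.9375, 1


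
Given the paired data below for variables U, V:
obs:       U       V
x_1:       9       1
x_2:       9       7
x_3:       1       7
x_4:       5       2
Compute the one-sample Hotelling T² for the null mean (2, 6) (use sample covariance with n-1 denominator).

Step 1 — sample mean vector:
  mean(U) = (9 + 9 + 1 + 5) / 4 = 24/4 = 6
  mean(V) = (1 + 7 + 7 + 2) / 4 = 17/4 = 4.25
  x̄ = (6, 4.25),  deviation x̄ - mu_0 = (6, 4.25) - (2, 6) = (4, -1.75).

Step 2 — sample covariance matrix, S[i,j] = (1/(n-1)) · Σ_k (x_{k,i} - mean_i) · (x_{k,j} - mean_j), divisor n-1 = 3:
  S[U,U] = ((3)·(3) + (3)·(3) + (-5)·(-5) + (-1)·(-1)) / 3 = 44/3 = 14.6667
  S[U,V] = ((3)·(-3.25) + (3)·(2.75) + (-5)·(2.75) + (-1)·(-2.25)) / 3 = -13/3 = -4.3333
  S[V,V] = ((-3.25)·(-3.25) + (2.75)·(2.75) + (2.75)·(2.75) + (-2.25)·(-2.25)) / 3 = 30.75/3 = 10.25
  S = [[14.6667, -4.3333],
 [-4.3333, 10.25]].

Step 3 — invert S. det(S) = 14.6667·10.25 - (-4.3333)² = 131.5556.
  S^{-1} = (1/det) · [[d, -b], [-b, a]] = [[0.0779, 0.0329],
 [0.0329, 0.1115]].

Step 4 — quadratic form (x̄ - mu_0)^T · S^{-1} · (x̄ - mu_0):
  S^{-1} · (x̄ - mu_0) = (0.254, -0.0633),
  (x̄ - mu_0)^T · [...] = (4)·(0.254) + (-1.75)·(-0.0633) = 1.1269.

Step 5 — scale by n: T² = 4 · 1.1269 = 4.5076.

T² ≈ 4.5076


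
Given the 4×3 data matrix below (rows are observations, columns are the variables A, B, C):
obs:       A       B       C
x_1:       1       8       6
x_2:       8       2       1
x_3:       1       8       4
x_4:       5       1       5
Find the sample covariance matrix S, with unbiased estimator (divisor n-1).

Step 1 — column means:
  mean(A) = (1 + 8 + 1 + 5) / 4 = 15/4 = 3.75
  mean(B) = (8 + 2 + 8 + 1) / 4 = 19/4 = 4.75
  mean(C) = (6 + 1 + 4 + 5) / 4 = 16/4 = 4

Step 2 — sample covariance S[i,j] = (1/(n-1)) · Σ_k (x_{k,i} - mean_i) · (x_{k,j} - mean_j), with n-1 = 3.
  S[A,A] = ((-2.75)·(-2.75) + (4.25)·(4.25) + (-2.75)·(-2.75) + (1.25)·(1.25)) / 3 = 34.75/3 = 11.5833
  S[A,B] = ((-2.75)·(3.25) + (4.25)·(-2.75) + (-2.75)·(3.25) + (1.25)·(-3.75)) / 3 = -34.25/3 = -11.4167
  S[A,C] = ((-2.75)·(2) + (4.25)·(-3) + (-2.75)·(0) + (1.25)·(1)) / 3 = -17/3 = -5.6667
  S[B,B] = ((3.25)·(3.25) + (-2.75)·(-2.75) + (3.25)·(3.25) + (-3.75)·(-3.75)) / 3 = 42.75/3 = 14.25
  S[B,C] = ((3.25)·(2) + (-2.75)·(-3) + (3.25)·(0) + (-3.75)·(1)) / 3 = 11/3 = 3.6667
  S[C,C] = ((2)·(2) + (-3)·(-3) + (0)·(0) + (1)·(1)) / 3 = 14/3 = 4.6667

S is symmetric (S[j,i] = S[i,j]). Assembling:

S = [[11.5833, -11.4167, -5.6667],
 [-11.4167, 14.25, 3.6667],
 [-5.6667, 3.6667, 4.6667]]


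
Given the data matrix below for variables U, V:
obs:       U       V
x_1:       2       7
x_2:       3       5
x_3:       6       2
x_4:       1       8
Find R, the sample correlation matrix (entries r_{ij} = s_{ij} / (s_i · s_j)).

Step 1 — column means:
  mean(U) = (2 + 3 + 6 + 1) / 4 = 12/4 = 3
  mean(V) = (7 + 5 + 2 + 8) / 4 = 22/4 = 5.5

Step 2 — sample variances and covariances s[i,j] = (1/(n-1)) · Σ_k (x_{k,i} - mean_i) · (x_{k,j} - mean_j), with n-1 = 3:
  s[U,U] = ((-1)·(-1) + (0)·(0) + (3)·(3) + (-2)·(-2)) / 3 = 14/3 = 4.6667
  s[U,V] = ((-1)·(1.5) + (0)·(-0.5) + (3)·(-3.5) + (-2)·(2.5)) / 3 = -17/3 = -5.6667
  s[V,V] = ((1.5)·(1.5) + (-0.5)·(-0.5) + (-3.5)·(-3.5) + (2.5)·(2.5)) / 3 = 21/3 = 7
  Sample standard deviations s_i = √(s[i,i]):
  s(U) = √(4.6667) = 2.1602
  s(V) = √(7) = 2.6458

Step 3 — r_{ij} = s_{ij} / (s_i · s_j):
  r[U,U] = 1 (diagonal).
  r[U,V] = -5.6667 / (2.1602 · 2.6458) = -5.6667 / 5.7155 = -0.9915
  r[V,V] = 1 (diagonal).

R is symmetric with unit diagonal. Assembling:

R = [[1, -0.9915],
 [-0.9915, 1]]


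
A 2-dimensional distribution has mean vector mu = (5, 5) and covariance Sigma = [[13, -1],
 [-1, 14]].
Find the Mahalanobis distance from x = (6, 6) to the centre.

Step 1 — centre the observation: (x - mu) = (1, 1).

Step 2 — invert Sigma. det(Sigma) = 13·14 - (-1)² = 181.
  Sigma^{-1} = (1/det) · [[d, -b], [-b, a]] = [[0.0773, 0.0055],
 [0.0055, 0.0718]].

Step 3 — form the quadratic (x - mu)^T · Sigma^{-1} · (x - mu):
  Sigma^{-1} · (x - mu) = (0.0829, 0.0773).
  (x - mu)^T · [Sigma^{-1} · (x - mu)] = (1)·(0.0829) + (1)·(0.0773) = 0.1602.

Step 4 — take square root: d = √(0.1602) ≈ 0.4003.

d(x, mu) = √(0.1602) ≈ 0.4003
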